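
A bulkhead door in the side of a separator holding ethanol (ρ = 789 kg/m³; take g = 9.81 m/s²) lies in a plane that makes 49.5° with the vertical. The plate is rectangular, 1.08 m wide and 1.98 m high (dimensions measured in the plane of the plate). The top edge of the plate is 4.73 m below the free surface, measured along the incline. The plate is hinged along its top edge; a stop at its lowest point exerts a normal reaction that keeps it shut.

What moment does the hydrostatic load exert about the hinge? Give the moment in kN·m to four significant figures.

M ≈ 64.38 kN·m

γ = ρg = 789 × 9.81 / 1000 = 7.74009 kN/m³.
The plate makes 49.5° with the vertical, i.e. θ = 90° − 49.5° = 40.5° to the horizontal. Measuring y along the incline from the free-surface line, vertical depth h = y·sinθ with sinθ = 0.649448.
The centroid lies 1.98/2 = 0.99 m below the top edge, so y_c = 4.73 + 0.99 = 5.72 m and h_c = 5.72 × 0.649448 = 3.71484 m.
A = 1.08 × 1.98 = 2.1384 m².
Resultant F = γ·h_c·A = 7.74009 × 3.71484 × 2.1384 = 61.4858 kN.
I_c = b·h³/12 = 1.08 × 1.98³/12 = 0.698615 m⁴.
Centre of pressure: y_p = y_c + I_c/(y_c·A) = 5.72 + 0.698615/(5.72 × 2.1384) = 5.72 + 0.0571154 = 5.77712 m along the plane.
The resultant acts 0.99 + 0.0571154 = 1.04712 m (along the plate) below the hinge at the top edge, so the moment about the hinge is M = F × 1.04712 = 61.4858 × 1.04712 = 64.383 kN·m.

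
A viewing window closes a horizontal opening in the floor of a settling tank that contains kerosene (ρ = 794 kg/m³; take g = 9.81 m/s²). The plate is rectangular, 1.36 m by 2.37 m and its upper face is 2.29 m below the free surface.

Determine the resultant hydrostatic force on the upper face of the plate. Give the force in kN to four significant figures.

γ = ρg = 794 × 9.81 / 1000 = 7.78914 kN/m³.
The plate is horizontal, so pressure is uniform at p = γ·h = 7.78914 × 2.29 = 17.8371 kN/m².
A = 1.36 × 2.37 = 3.2232 m².
F = p·A = 17.8371 × 3.2232 = 57.4925 kN.

F ≈ 57.49 kN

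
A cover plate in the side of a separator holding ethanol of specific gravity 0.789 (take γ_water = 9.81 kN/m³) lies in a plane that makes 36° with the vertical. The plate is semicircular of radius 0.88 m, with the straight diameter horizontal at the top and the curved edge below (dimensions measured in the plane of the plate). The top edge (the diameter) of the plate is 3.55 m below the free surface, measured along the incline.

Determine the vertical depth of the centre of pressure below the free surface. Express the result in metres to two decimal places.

h_p = 3.19 m

γ = 0.789 × 9.81 = 7.74009 kN/m³.
The plate makes 36° with the vertical, i.e. θ = 90° − 36° = 54° to the horizontal. Measuring y along the incline from the free-surface line, vertical depth h = y·sinθ with sinθ = 0.809017.
The centroid of a semicircle lies 4r/(3π) = 0.373484 m from the diameter, here below the top edge, so y_c = 3.55 + 0.373484 = 3.92348 m and h_c = 3.92348 × 0.809017 = 3.17416 m.
A = πr²/2 = π × 0.88²/2 = 1.21642 m².
Resultant F = γ·h_c·A = 7.74009 × 3.17416 × 1.21642 = 29.8854 kN.
I_c = (π/8 − 8/(9π))·r⁴ = 0.109757 × 0.88⁴ = 0.0658208 m⁴.
Centre of pressure: y_p = y_c + I_c/(y_c·A) = 3.92348 + 0.0658208/(3.92348 × 1.21642) = 3.92348 + 0.0137914 = 3.93727 m along the plane.
Vertically, h_p = y_p·sinθ = 3.93727 × 0.809017 = 3.18532 m.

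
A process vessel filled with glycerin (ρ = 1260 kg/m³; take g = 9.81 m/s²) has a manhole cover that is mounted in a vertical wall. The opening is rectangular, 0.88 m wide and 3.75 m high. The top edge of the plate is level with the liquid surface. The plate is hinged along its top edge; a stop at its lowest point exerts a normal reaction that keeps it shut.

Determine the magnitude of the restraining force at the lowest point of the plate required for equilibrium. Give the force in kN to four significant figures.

γ = ρg = 1260 × 9.81 / 1000 = 12.3606 kN/m³.
The centroid lies 3.75/2 = 1.875 m below the top edge, so the centroid depth is h_c = 1.875 m.
A = 0.88 × 3.75 = 3.3 m².
Resultant F = γ·h_c·A = 12.3606 × 1.875 × 3.3 = 76.4812 kN.
I_c = b·h³/12 = 0.88 × 3.75³/12 = 3.86719 m⁴.
Centre of pressure: y_p = y_c + I_c/(y_c·A) = 1.875 + 3.86719/(1.875 × 3.3) = 1.875 + 0.625 = 2.5 m along the plane.
The resultant acts 1.875 + 0.625 = 2.5 m (along the plate) below the hinge at the top edge, so the moment about the hinge is M = F × 2.5 = 76.4812 × 2.5 = 191.203 kN·m.
A normal force at the bottom, 3.75 m from the hinge, must supply this moment: P = 191.203/3.75 = 50.9875 kN.

P ≈ 50.99 kN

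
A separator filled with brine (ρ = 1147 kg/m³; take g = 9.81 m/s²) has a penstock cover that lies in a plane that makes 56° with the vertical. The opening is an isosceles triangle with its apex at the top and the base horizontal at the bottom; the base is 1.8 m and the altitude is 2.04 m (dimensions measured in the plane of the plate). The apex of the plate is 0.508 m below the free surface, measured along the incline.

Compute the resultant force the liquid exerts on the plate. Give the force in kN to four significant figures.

F ≈ 21.58 kN

γ = ρg = 1147 × 9.81 / 1000 = 11.25207 kN/m³.
The plate makes 56° with the vertical, i.e. θ = 90° − 56° = 34° to the horizontal. Measuring y along the incline from the free-surface line, vertical depth h = y·sinθ with sinθ = 0.559193.
With the apex up, the centroid sits 2h/3 = 2 × 2.04/3 = 1.36 m below the apex, so y_c = 0.508 + 1.36 = 1.868 m and h_c = 1.868 × 0.559193 = 1.04457 m.
A = ½ × 1.8 × 2.04 = 1.836 m².
Resultant F = γ·h_c·A = 11.25207 × 1.04457 × 1.836 = 21.5796 kN.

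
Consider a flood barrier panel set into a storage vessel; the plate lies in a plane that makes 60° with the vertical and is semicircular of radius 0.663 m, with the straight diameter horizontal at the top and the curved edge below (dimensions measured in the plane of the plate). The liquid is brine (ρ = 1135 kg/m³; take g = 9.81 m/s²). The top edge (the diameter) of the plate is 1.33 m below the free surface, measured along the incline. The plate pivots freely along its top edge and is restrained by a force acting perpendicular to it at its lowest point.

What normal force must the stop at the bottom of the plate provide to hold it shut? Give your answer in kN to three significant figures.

P ≈ 2.81 kN

γ = ρg = 1135 × 9.81 / 1000 = 11.13435 kN/m³.
The plate makes 60° with the vertical, i.e. θ = 90° − 60° = 30° to the horizontal. Measuring y along the incline from the free-surface line, vertical depth h = y·sinθ with sinθ = 0.500000.
The centroid of a semicircle lies 4r/(3π) = 0.281386 m from the diameter, here below the top edge, so y_c = 1.33 + 0.281386 = 1.61139 m and h_c = 1.61139 × 0.500000 = 0.805695 m.
A = πr²/2 = π × 0.663²/2 = 0.690473 m².
Resultant F = γ·h_c·A = 11.13435 × 0.805695 × 0.690473 = 6.19416 kN.
I_c = (π/8 − 8/(9π))·r⁴ = 0.109757 × 0.663⁴ = 0.0212073 m⁴.
Centre of pressure: y_p = y_c + I_c/(y_c·A) = 1.61139 + 0.0212073/(1.61139 × 0.690473) = 1.61139 + 0.0190607 = 1.63045 m along the plane.
The resultant acts 0.281386 + 0.0190607 = 0.300447 m (along the plate) below the hinge at the top edge, so the moment about the hinge is M = F × 0.300447 = 6.19416 × 0.300447 = 1.86102 kN·m.
A normal force at the bottom, 0.663 m from the hinge, must supply this moment: P = 1.86102/0.663 = 2.80697 kN.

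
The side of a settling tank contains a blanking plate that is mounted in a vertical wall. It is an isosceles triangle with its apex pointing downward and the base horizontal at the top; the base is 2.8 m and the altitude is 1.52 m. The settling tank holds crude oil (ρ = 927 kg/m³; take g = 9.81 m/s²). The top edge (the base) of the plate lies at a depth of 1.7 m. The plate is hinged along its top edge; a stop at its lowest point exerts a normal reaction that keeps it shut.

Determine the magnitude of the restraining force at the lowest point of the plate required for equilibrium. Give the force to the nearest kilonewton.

γ = ρg = 927 × 9.81 / 1000 = 9.09387 kN/m³.
With the apex down, the centroid sits h/3 = 1.52/3 = 0.506667 m below the base (the top edge), so the centroid depth is h_c = 1.7 + 0.506667 = 2.20667 m.
A = ½ × 2.8 × 1.52 = 2.128 m².
Resultant F = γ·h_c·A = 9.09387 × 2.20667 × 2.128 = 42.7029 kN.
I_c = b·h³/36 = 2.8 × 1.52³/36 = 0.273141 m⁴.
Centre of pressure: y_p = y_c + I_c/(y_c·A) = 2.20667 + 0.273141/(2.20667 × 2.128) = 2.20667 + 0.0581672 = 2.26484 m along the plane.
The resultant acts 0.506667 + 0.0581672 = 0.564834 m (along the plate) below the hinge at the top edge, so the moment about the hinge is M = F × 0.564834 = 42.7029 × 0.564834 = 24.12 kN·m.
A normal force at the bottom, 1.52 m from the hinge, must supply this moment: P = 24.12/1.52 = 15.8684 kN.

P ≈ 16 kN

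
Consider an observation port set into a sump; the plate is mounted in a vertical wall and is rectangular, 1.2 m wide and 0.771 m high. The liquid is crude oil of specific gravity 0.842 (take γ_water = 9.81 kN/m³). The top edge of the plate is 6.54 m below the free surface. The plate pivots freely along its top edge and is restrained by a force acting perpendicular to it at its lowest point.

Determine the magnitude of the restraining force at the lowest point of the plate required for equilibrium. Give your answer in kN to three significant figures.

P ≈ 27.0 kN

γ = 0.842 × 9.81 = 8.26002 kN/m³.
The centroid lies 0.771/2 = 0.3855 m below the top edge, so the centroid depth is h_c = 6.54 + 0.3855 = 6.9255 m.
A = 1.2 × 0.771 = 0.9252 m².
Resultant F = γ·h_c·A = 8.26002 × 6.9255 × 0.9252 = 52.9259 kN.
I_c = b·h³/12 = 1.2 × 0.771³/12 = 0.0458314 m⁴.
Centre of pressure: y_p = y_c + I_c/(y_c·A) = 6.9255 + 0.0458314/(6.9255 × 0.9252) = 6.9255 + 0.0071528 = 6.93265 m along the plane.
The resultant acts 0.3855 + 0.0071528 = 0.392653 m (along the plate) below the hinge at the top edge, so the moment about the hinge is M = F × 0.392653 = 52.9259 × 0.392653 = 20.7815 kN·m.
A normal force at the bottom, 0.771 m from the hinge, must supply this moment: P = 20.7815/0.771 = 26.954 kN.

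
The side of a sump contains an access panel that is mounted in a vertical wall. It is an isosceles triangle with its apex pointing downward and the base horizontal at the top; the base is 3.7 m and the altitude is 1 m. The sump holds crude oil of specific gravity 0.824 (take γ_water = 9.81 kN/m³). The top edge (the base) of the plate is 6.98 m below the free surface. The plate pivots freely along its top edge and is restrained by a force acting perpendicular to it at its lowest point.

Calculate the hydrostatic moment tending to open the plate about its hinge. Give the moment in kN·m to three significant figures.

M ≈ 37.3 kN·m

γ = 0.824 × 9.81 = 8.08344 kN/m³.
With the apex down, the centroid sits h/3 = 1/3 = 0.333333 m below the base (the top edge), so the centroid depth is h_c = 6.98 + 0.333333 = 7.31333 m.
A = ½ × 3.7 × 1 = 1.85 m².
Resultant F = γ·h_c·A = 8.08344 × 7.31333 × 1.85 = 109.366 kN.
I_c = b·h³/36 = 3.7 × 1³/36 = 0.102778 m⁴.
Centre of pressure: y_p = y_c + I_c/(y_c·A) = 7.31333 + 0.102778/(7.31333 × 1.85) = 7.31333 + 0.0075965 = 7.32093 m along the plane.
The resultant acts 0.333333 + 0.0075965 = 0.340929 m (along the plate) below the hinge at the top edge, so the moment about the hinge is M = F × 0.340929 = 109.366 × 0.340929 = 37.286 kN·m.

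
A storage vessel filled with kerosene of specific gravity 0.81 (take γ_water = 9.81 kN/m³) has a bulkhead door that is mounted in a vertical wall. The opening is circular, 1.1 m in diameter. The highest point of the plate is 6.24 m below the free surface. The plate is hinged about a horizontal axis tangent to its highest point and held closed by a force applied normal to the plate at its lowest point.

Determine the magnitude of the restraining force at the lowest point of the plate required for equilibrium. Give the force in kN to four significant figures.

P ≈ 26.16 kN

γ = 0.81 × 9.81 = 7.9461 kN/m³.
The centroid is at the centre, 0.55 m below the top of the plate, so the centroid depth is h_c = 6.24 + 0.55 = 6.79 m.
A = π(0.55)² = 0.950332 m².
Resultant F = γ·h_c·A = 7.9461 × 6.79 × 0.950332 = 51.2742 kN.
I_c = πr⁴/4 = π × 0.55⁴/4 = 0.0718688 m⁴.
Centre of pressure: y_p = y_c + I_c/(y_c·A) = 6.79 + 0.0718688/(6.79 × 0.950332) = 6.79 + 0.0111377 = 6.80114 m along the plane.
The resultant acts 0.55 + 0.0111377 = 0.561138 m (along the plate) below the hinge at the top edge, so the moment about the hinge is M = F × 0.561138 = 51.2742 × 0.561138 = 28.7719 kN·m.
A normal force at the bottom, 1.1 m from the hinge, must supply this moment: P = 28.7719/1.1 = 26.1563 kN.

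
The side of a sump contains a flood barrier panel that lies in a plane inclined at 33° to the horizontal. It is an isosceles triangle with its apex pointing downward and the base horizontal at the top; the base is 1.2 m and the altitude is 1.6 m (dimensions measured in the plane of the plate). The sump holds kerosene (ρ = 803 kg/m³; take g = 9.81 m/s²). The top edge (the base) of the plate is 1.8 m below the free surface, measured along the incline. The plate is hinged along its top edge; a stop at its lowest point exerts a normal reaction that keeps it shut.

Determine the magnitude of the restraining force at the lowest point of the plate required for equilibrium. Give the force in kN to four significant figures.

P ≈ 3.570 kN

γ = ρg = 803 × 9.81 / 1000 = 7.87743 kN/m³.
Let θ = 33° be the plate's angle to the horizontal; measure y along the incline from where the plane meets the free surface. Vertical depth h = y·sinθ with sinθ = 0.544639.
With the apex down, the centroid sits h/3 = 1.6/3 = 0.533333 m below the base (the top edge), so y_c = 1.8 + 0.533333 = 2.33333 m and h_c = 2.33333 × 0.544639 = 1.27082 m.
A = ½ × 1.2 × 1.6 = 0.96 m².
Resultant F = γ·h_c·A = 7.87743 × 1.27082 × 0.96 = 9.61036 kN.
I_c = b·h³/36 = 1.2 × 1.6³/36 = 0.136533 m⁴.
Centre of pressure: y_p = y_c + I_c/(y_c·A) = 2.33333 + 0.136533/(2.33333 × 0.96) = 2.33333 + 0.0609523 = 2.39428 m along the plane.
The resultant acts 0.533333 + 0.0609523 = 0.594285 m (along the plate) below the hinge at the top edge, so the moment about the hinge is M = F × 0.594285 = 9.61036 × 0.594285 = 5.71129 kN·m.
A normal force at the bottom, 1.6 m from the hinge, must supply this moment: P = 5.71129/1.6 = 3.56956 kN.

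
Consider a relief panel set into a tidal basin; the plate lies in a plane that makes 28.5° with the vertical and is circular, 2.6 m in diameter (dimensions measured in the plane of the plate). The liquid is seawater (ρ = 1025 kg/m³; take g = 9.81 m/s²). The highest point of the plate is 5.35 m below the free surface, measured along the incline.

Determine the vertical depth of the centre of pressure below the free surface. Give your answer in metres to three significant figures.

γ = ρg = 1025 × 9.81 / 1000 = 10.05525 kN/m³.
The plate makes 28.5° with the vertical, i.e. θ = 90° − 28.5° = 61.5° to the horizontal. Measuring y along the incline from the free-surface line, vertical depth h = y·sinθ with sinθ = 0.878817.
The centroid is at the centre, 1.3 m below the top of the plate, so y_c = 5.35 + 1.3 = 6.65 m and h_c = 6.65 × 0.878817 = 5.84413 m.
A = π(1.3)² = 5.30929 m².
Resultant F = γ·h_c·A = 10.05525 × 5.84413 × 5.30929 = 311.996 kN.
I_c = πr⁴/4 = π × 1.3⁴/4 = 2.24318 m⁴.
Centre of pressure: y_p = y_c + I_c/(y_c·A) = 6.65 + 2.24318/(6.65 × 5.30929) = 6.65 + 0.063534 = 6.71353 m along the plane.
Vertically, h_p = y_p·sinθ = 6.71353 × 0.878817 = 5.89996 m.

h_p = 5.90 m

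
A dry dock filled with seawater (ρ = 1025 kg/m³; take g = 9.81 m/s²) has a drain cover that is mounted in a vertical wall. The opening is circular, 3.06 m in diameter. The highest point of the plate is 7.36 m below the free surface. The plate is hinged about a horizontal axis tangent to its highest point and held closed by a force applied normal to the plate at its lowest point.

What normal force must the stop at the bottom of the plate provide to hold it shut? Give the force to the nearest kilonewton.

P ≈ 343 kN

γ = ρg = 1025 × 9.81 / 1000 = 10.05525 kN/m³.
The centroid is at the centre, 1.53 m below the top of the plate, so the centroid depth is h_c = 7.36 + 1.53 = 8.89 m.
A = π(1.53)² = 7.35415 m².
Resultant F = γ·h_c·A = 10.05525 × 8.89 × 7.35415 = 657.396 kN.
I_c = πr⁴/4 = π × 1.53⁴/4 = 4.30383 m⁴.
Centre of pressure: y_p = y_c + I_c/(y_c·A) = 8.89 + 4.30383/(8.89 × 7.35415) = 8.89 + 0.0658295 = 8.95583 m along the plane.
The resultant acts 1.53 + 0.0658295 = 1.59583 m (along the plate) below the hinge at the top edge, so the moment about the hinge is M = F × 1.59583 = 657.396 × 1.59583 = 1049.09 kN·m.
A normal force at the bottom, 3.06 m from the hinge, must supply this moment: P = 1049.09/3.06 = 342.84 kN.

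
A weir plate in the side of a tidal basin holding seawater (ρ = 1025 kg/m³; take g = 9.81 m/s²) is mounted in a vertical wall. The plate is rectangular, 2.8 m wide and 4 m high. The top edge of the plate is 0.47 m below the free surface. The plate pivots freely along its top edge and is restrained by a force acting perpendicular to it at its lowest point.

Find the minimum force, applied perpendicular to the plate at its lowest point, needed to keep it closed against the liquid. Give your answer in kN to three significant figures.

P ≈ 177 kN

γ = ρg = 1025 × 9.81 / 1000 = 10.05525 kN/m³.
The centroid lies 4/2 = 2 m below the top edge, so the centroid depth is h_c = 0.47 + 2 = 2.47 m.
A = 2.8 × 4 = 11.2 m².
Resultant F = γ·h_c·A = 10.05525 × 2.47 × 11.2 = 278.168 kN.
I_c = b·h³/12 = 2.8 × 4³/12 = 14.9333 m⁴.
Centre of pressure: y_p = y_c + I_c/(y_c·A) = 2.47 + 14.9333/(2.47 × 11.2) = 2.47 + 0.53981 = 3.00981 m along the plane.
The resultant acts 2 + 0.53981 = 2.53981 m (along the plate) below the hinge at the top edge, so the moment about the hinge is M = F × 2.53981 = 278.168 × 2.53981 = 706.494 kN·m.
A normal force at the bottom, 4 m from the hinge, must supply this moment: P = 706.494/4 = 176.624 kN.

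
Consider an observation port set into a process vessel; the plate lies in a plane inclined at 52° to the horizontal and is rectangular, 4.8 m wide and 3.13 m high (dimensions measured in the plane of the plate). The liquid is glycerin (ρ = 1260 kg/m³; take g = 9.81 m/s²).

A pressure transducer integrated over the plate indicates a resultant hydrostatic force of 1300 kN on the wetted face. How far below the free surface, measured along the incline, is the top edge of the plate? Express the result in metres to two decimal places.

y_top ≈ 7.32 m

γ = ρg = 1260 × 9.81 / 1000 = 12.3606 kN/m³.
A = 4.8 × 3.13 = 15.024 m².
From F = γ·h_c·A, the centroid depth is h_c = 1300/(12.3606 × 15.024) = 7.00033 m.
Let θ = 52° be the plate's angle to the horizontal; measure y along the incline from where the plane meets the free surface. Vertical depth h = y·sinθ with sinθ = 0.788011.
Along the incline, y_c = h_c/sinθ = 7.00033/0.788011 = 8.88354 m.
The centroid lies 3.13/2 = 1.565 m below the top edge, so the top edge sits at y_top = 8.88354 − 1.565 = 7.31854 m along the incline.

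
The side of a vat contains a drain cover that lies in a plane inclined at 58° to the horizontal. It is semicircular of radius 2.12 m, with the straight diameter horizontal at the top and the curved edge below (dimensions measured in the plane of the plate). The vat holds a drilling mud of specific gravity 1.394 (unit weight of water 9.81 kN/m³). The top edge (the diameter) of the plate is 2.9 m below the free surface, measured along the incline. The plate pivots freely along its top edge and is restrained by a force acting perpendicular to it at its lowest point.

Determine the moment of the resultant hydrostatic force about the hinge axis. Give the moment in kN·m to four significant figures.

M ≈ 305.6 kN·m

γ = 1.394 × 9.81 = 13.67514 kN/m³.
Let θ = 58° be the plate's angle to the horizontal; measure y along the incline from where the plane meets the free surface. Vertical depth h = y·sinθ with sinθ = 0.848048.
The centroid of a semicircle lies 4r/(3π) = 0.899756 m from the diameter, here below the top edge, so y_c = 2.9 + 0.899756 = 3.79976 m and h_c = 3.79976 × 0.848048 = 3.22238 m.
A = πr²/2 = π × 2.12²/2 = 7.05979 m².
Resultant F = γ·h_c·A = 13.67514 × 3.22238 × 7.05979 = 311.1 kN.
I_c = (π/8 − 8/(9π))·r⁴ = 0.109757 × 2.12⁴ = 2.21705 m⁴.
Centre of pressure: y_p = y_c + I_c/(y_c·A) = 3.79976 + 2.21705/(3.79976 × 7.05979) = 3.79976 + 0.0826471 = 3.88241 m along the plane.
The resultant acts 0.899756 + 0.0826471 = 0.982403 m (along the plate) below the hinge at the top edge, so the moment about the hinge is M = F × 0.982403 = 311.1 × 0.982403 = 305.626 kN·m.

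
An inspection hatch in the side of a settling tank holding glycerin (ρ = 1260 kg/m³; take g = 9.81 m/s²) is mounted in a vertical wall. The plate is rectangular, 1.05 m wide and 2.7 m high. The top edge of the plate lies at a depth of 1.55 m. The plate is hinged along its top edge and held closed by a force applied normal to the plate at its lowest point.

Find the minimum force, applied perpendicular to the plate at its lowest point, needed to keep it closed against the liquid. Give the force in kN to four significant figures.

γ = ρg = 1260 × 9.81 / 1000 = 12.3606 kN/m³.
The centroid lies 2.7/2 = 1.35 m below the top edge, so the centroid depth is h_c = 1.55 + 1.35 = 2.9 m.
A = 1.05 × 2.7 = 2.835 m².
Resultant F = γ·h_c·A = 12.3606 × 2.9 × 2.835 = 101.623 kN.
I_c = b·h³/12 = 1.05 × 2.7³/12 = 1.72226 m⁴.
Centre of pressure: y_p = y_c + I_c/(y_c·A) = 2.9 + 1.72226/(2.9 × 2.835) = 2.9 + 0.209482 = 3.10948 m along the plane.
The resultant acts 1.35 + 0.209482 = 1.55948 m (along the plate) below the hinge at the top edge, so the moment about the hinge is M = F × 1.55948 = 101.623 × 1.55948 = 158.479 kN·m.
A normal force at the bottom, 2.7 m from the hinge, must supply this moment: P = 158.479/2.7 = 58.6959 kN.

P ≈ 58.70 kN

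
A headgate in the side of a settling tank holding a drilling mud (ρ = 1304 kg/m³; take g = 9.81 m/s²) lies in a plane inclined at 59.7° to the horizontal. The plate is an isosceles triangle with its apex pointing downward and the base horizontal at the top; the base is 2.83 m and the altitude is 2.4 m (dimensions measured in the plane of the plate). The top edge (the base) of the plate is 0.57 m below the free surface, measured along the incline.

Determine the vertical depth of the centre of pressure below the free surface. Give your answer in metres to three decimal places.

γ = ρg = 1304 × 9.81 / 1000 = 12.79224 kN/m³.
Let θ = 59.7° be the plate's angle to the horizontal; measure y along the incline from where the plane meets the free surface. Vertical depth h = y·sinθ with sinθ = 0.863396.
With the apex down, the centroid sits h/3 = 2.4/3 = 0.8 m below the base (the top edge), so y_c = 0.57 + 0.8 = 1.37 m and h_c = 1.37 × 0.863396 = 1.18285 m.
A = ½ × 2.83 × 2.4 = 3.396 m².
Resultant F = γ·h_c·A = 12.79224 × 1.18285 × 3.396 = 51.3859 kN.
I_c = b·h³/36 = 2.83 × 2.4³/36 = 1.08672 m⁴.
Centre of pressure: y_p = y_c + I_c/(y_c·A) = 1.37 + 1.08672/(1.37 × 3.396) = 1.37 + 0.233577 = 1.60358 m along the plane.
Vertically, h_p = y_p·sinθ = 1.60358 × 0.863396 = 1.38452 m.

h_p = 1.385 m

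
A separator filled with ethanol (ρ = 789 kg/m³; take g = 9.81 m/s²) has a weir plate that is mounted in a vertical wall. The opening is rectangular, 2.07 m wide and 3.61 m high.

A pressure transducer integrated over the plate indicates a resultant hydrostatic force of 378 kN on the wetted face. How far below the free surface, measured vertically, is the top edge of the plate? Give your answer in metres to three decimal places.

d_top ≈ 4.730 m

γ = ρg = 789 × 9.81 / 1000 = 7.74009 kN/m³.
A = 2.07 × 3.61 = 7.4727 m².
From F = γ·h_c·A, the centroid depth is h_c = 378/(7.74009 × 7.4727) = 6.53534 m.
The centroid lies 3.61/2 = 1.805 m below the top edge, so the top edge sits at h_top = 6.53534 − 1.805 = 4.73034 m below the surface.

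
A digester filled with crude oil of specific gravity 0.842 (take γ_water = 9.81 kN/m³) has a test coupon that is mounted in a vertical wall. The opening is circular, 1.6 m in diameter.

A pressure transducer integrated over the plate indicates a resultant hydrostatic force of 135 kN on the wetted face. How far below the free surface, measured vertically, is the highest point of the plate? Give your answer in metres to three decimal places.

d_top ≈ 7.329 m

γ = 0.842 × 9.81 = 8.26002 kN/m³.
A = π(0.8)² = 2.01062 m².
From F = γ·h_c·A, the centroid depth is h_c = 135/(8.26002 × 2.01062) = 8.12873 m.
The centroid is at the centre, 0.8 m below the top of the plate, so the highest point sits at h_top = 8.12873 − 0.8 = 7.32873 m below the surface.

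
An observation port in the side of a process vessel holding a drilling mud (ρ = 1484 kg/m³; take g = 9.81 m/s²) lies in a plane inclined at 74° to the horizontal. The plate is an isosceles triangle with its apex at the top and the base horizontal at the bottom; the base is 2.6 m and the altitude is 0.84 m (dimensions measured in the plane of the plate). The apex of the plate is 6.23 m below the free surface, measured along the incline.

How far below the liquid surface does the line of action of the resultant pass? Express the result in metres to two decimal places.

γ = ρg = 1484 × 9.81 / 1000 = 14.55804 kN/m³.
Let θ = 74° be the plate's angle to the horizontal; measure y along the incline from where the plane meets the free surface. Vertical depth h = y·sinθ with sinθ = 0.961262.
With the apex up, the centroid sits 2h/3 = 2 × 0.84/3 = 0.56 m below the apex, so y_c = 6.23 + 0.56 = 6.79 m and h_c = 6.79 × 0.961262 = 6.52697 m.
A = ½ × 2.6 × 0.84 = 1.092 m².
Resultant F = γ·h_c·A = 14.55804 × 6.52697 × 1.092 = 103.762 kN.
I_c = b·h³/36 = 2.6 × 0.84³/36 = 0.0428064 m⁴.
Centre of pressure: y_p = y_c + I_c/(y_c·A) = 6.79 + 0.0428064/(6.79 × 1.092) = 6.79 + 0.0057732 = 6.79577 m along the plane.
Vertically, h_p = y_p·sinθ = 6.79577 × 0.961262 = 6.53252 m.

h_p = 6.53 m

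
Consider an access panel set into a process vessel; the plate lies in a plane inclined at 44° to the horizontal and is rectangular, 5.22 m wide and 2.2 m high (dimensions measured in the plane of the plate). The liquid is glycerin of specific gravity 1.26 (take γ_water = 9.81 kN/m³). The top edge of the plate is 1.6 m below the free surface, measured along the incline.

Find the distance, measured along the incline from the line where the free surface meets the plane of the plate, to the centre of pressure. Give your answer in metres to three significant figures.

y_p = 2.85 m

γ = 1.26 × 9.81 = 12.3606 kN/m³.
Let θ = 44° be the plate's angle to the horizontal; measure y along the incline from where the plane meets the free surface. Vertical depth h = y·sinθ with sinθ = 0.694658.
The centroid lies 2.2/2 = 1.1 m below the top edge, so y_c = 1.6 + 1.1 = 2.7 m and h_c = 2.7 × 0.694658 = 1.87558 m.
A = 5.22 × 2.2 = 11.484 m².
Resultant F = γ·h_c·A = 12.3606 × 1.87558 × 11.484 = 266.237 kN.
I_c = b·h³/12 = 5.22 × 2.2³/12 = 4.63188 m⁴.
Centre of pressure: y_p = y_c + I_c/(y_c·A) = 2.7 + 4.63188/(2.7 × 11.484) = 2.7 + 0.149383 = 2.84938 m along the plane.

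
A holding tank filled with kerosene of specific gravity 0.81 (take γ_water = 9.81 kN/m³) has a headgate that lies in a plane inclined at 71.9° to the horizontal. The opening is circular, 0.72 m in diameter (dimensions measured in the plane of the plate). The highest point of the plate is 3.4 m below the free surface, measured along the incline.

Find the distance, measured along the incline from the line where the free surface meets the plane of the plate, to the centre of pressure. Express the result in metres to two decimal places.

y_p = 3.77 m

γ = 0.81 × 9.81 = 7.9461 kN/m³.
Let θ = 71.9° be the plate's angle to the horizontal; measure y along the incline from where the plane meets the free surface. Vertical depth h = y·sinθ with sinθ = 0.950516.
The centroid is at the centre, 0.36 m below the top of the plate, so y_c = 3.4 + 0.36 = 3.76 m and h_c = 3.76 × 0.950516 = 3.57394 m.
A = π(0.36)² = 0.40715 m².
Resultant F = γ·h_c·A = 7.9461 × 3.57394 × 0.40715 = 11.5626 kN.
I_c = πr⁴/4 = π × 0.36⁴/4 = 0.0131917 m⁴.
Centre of pressure: y_p = y_c + I_c/(y_c·A) = 3.76 + 0.0131917/(3.76 × 0.40715) = 3.76 + 0.00861705 = 3.76862 m along the plane.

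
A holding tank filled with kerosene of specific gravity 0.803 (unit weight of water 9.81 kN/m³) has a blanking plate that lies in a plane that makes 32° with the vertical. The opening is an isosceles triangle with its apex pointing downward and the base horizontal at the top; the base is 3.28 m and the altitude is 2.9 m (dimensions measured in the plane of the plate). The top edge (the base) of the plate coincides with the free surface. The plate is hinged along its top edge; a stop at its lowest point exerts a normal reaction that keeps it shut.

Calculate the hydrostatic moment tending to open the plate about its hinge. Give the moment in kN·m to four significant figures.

γ = 0.803 × 9.81 = 7.87743 kN/m³.
The plate makes 32° with the vertical, i.e. θ = 90° − 32° = 58° to the horizontal. Measuring y along the incline from the free-surface line, vertical depth h = y·sinθ with sinθ = 0.848048.
With the apex down, the centroid sits h/3 = 2.9/3 = 0.966667 m below the base (the top edge), so y_c = 0.966667 m and h_c = 0.966667 × 0.848048 = 0.81978 m.
A = ½ × 3.28 × 2.9 = 4.756 m².
Resultant F = γ·h_c·A = 7.87743 × 0.81978 × 4.756 = 30.7131 kN.
I_c = b·h³/36 = 3.28 × 2.9³/36 = 2.22211 m⁴.
Centre of pressure: y_p = y_c + I_c/(y_c·A) = 0.966667 + 2.22211/(0.966667 × 4.756) = 0.966667 + 0.483333 = 1.45 m along the plane.
The resultant acts 0.966667 + 0.483333 = 1.45 m (along the plate) below the hinge at the top edge, so the moment about the hinge is M = F × 1.45 = 30.7131 × 1.45 = 44.534 kN·m.

M ≈ 44.53 kN·m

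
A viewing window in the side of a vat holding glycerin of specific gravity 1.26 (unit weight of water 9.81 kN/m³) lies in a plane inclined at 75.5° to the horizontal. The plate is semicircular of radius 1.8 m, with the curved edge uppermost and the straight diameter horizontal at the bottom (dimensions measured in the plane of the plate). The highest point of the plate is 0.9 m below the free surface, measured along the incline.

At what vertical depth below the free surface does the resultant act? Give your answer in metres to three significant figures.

h_p = 1.99 m

γ = 1.26 × 9.81 = 12.3606 kN/m³.
Let θ = 75.5° be the plate's angle to the horizontal; measure y along the incline from where the plane meets the free surface. Vertical depth h = y·sinθ with sinθ = 0.968148.
The centroid lies 4r/(3π) = 0.763944 m above the diameter, so r − 4r/(3π) = 1.8 − 0.763944 = 1.03606 m below the topmost point, so y_c = 0.9 + 1.03606 = 1.93606 m and h_c = 1.93606 × 0.968148 = 1.87439 m.
A = πr²/2 = π × 1.8²/2 = 5.08938 m².
Resultant F = γ·h_c·A = 12.3606 × 1.87439 × 5.08938 = 117.914 kN.
I_c = (π/8 − 8/(9π))·r⁴ = 0.109757 × 1.8⁴ = 1.15219 m⁴.
Centre of pressure: y_p = y_c + I_c/(y_c·A) = 1.93606 + 1.15219/(1.93606 × 5.08938) = 1.93606 + 0.116934 = 2.05299 m along the plane.
Vertically, h_p = y_p·sinθ = 2.05299 × 0.968148 = 1.9876 m.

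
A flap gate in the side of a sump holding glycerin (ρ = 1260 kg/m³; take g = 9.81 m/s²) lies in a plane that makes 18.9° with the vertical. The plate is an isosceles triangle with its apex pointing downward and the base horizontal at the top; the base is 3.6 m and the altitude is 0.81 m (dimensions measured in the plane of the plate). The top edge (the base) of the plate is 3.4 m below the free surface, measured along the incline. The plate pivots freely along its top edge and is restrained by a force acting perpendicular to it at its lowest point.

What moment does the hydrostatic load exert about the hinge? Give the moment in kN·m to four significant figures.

M ≈ 17.52 kN·m

γ = ρg = 1260 × 9.81 / 1000 = 12.3606 kN/m³.
The plate makes 18.9° with the vertical, i.e. θ = 90° − 18.9° = 71.1° to the horizontal. Measuring y along the incline from the free-surface line, vertical depth h = y·sinθ with sinθ = 0.946085.
With the apex down, the centroid sits h/3 = 0.81/3 = 0.27 m below the base (the top edge), so y_c = 3.4 + 0.27 = 3.67 m and h_c = 3.67 × 0.946085 = 3.47213 m.
A = ½ × 3.6 × 0.81 = 1.458 m².
Resultant F = γ·h_c·A = 12.3606 × 3.47213 × 1.458 = 62.5739 kN.
I_c = b·h³/36 = 3.6 × 0.81³/36 = 0.0531441 m⁴.
Centre of pressure: y_p = y_c + I_c/(y_c·A) = 3.67 + 0.0531441/(3.67 × 1.458) = 3.67 + 0.00993188 = 3.67993 m along the plane.
The resultant acts 0.27 + 0.00993188 = 0.279932 m (along the plate) below the hinge at the top edge, so the moment about the hinge is M = F × 0.279932 = 62.5739 × 0.279932 = 17.5164 kN·m.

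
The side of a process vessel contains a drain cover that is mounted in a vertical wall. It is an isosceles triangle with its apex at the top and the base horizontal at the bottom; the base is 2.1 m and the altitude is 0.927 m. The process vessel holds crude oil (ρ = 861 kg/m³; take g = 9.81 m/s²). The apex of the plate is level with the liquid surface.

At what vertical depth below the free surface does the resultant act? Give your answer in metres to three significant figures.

γ = ρg = 861 × 9.81 / 1000 = 8.44641 kN/m³.
With the apex up, the centroid sits 2h/3 = 2 × 0.927/3 = 0.618 m below the apex, so the centroid depth is h_c = 0.618 m.
A = ½ × 2.1 × 0.927 = 0.97335 m².
Resultant F = γ·h_c·A = 8.44641 × 0.618 × 0.97335 = 5.08077 kN.
I_c = b·h³/36 = 2.1 × 0.927³/36 = 0.0464682 m⁴.
Centre of pressure: y_p = y_c + I_c/(y_c·A) = 0.618 + 0.0464682/(0.618 × 0.97335) = 0.618 + 0.07725 = 0.69525 m along the plane.

h_p = 0.695 m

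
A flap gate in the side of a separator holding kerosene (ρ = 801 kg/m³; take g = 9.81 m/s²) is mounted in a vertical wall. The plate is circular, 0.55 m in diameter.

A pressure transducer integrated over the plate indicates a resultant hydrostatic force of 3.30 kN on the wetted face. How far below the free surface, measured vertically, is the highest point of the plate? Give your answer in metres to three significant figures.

γ = ρg = 801 × 9.81 / 1000 = 7.85781 kN/m³.
A = π(0.275)² = 0.237583 m².
From F = γ·h_c·A, the centroid depth is h_c = 3.30/(7.85781 × 0.237583) = 1.76765 m.
The centroid is at the centre, 0.275 m below the top of the plate, so the highest point sits at h_top = 1.76765 − 0.275 = 1.49265 m below the surface.

d_top ≈ 1.49 m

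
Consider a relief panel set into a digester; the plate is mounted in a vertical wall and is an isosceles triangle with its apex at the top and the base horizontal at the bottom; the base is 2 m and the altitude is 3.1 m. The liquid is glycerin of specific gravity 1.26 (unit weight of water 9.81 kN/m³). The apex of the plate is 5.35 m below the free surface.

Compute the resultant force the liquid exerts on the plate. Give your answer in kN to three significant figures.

F ≈ 284 kN

γ = 1.26 × 9.81 = 12.3606 kN/m³.
With the apex up, the centroid sits 2h/3 = 2 × 3.1/3 = 2.06667 m below the apex, so the centroid depth is h_c = 5.35 + 2.06667 = 7.41667 m.
A = ½ × 2 × 3.1 = 3.1 m².
Resultant F = γ·h_c·A = 12.3606 × 7.41667 × 3.1 = 284.191 kN.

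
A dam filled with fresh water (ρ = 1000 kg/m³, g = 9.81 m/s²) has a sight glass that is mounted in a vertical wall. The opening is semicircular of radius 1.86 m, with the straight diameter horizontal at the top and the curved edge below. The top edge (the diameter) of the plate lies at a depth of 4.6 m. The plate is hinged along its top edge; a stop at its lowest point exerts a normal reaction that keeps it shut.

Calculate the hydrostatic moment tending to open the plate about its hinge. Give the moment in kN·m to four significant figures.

γ = ρg = 1000 × 9.81 = 9810 N/m³ = 9.81 kN/m³.
The centroid of a semicircle lies 4r/(3π) = 0.789409 m from the diameter, here below the top edge, so the centroid depth is h_c = 4.6 + 0.789409 = 5.38941 m.
A = πr²/2 = π × 1.86²/2 = 5.43433 m².
Resultant F = γ·h_c·A = 9.81 × 5.38941 × 5.43433 = 287.314 kN.
I_c = (π/8 − 8/(9π))·r⁴ = 0.109757 × 1.86⁴ = 1.31366 m⁴.
Centre of pressure: y_p = y_c + I_c/(y_c·A) = 5.38941 + 1.31366/(5.38941 × 5.43433) = 5.38941 + 0.0448534 = 5.43426 m along the plane.
The resultant acts 0.789409 + 0.0448534 = 0.834262 m (along the plate) below the hinge at the top edge, so the moment about the hinge is M = F × 0.834262 = 287.314 × 0.834262 = 239.695 kN·m.

M ≈ 239.7 kN·m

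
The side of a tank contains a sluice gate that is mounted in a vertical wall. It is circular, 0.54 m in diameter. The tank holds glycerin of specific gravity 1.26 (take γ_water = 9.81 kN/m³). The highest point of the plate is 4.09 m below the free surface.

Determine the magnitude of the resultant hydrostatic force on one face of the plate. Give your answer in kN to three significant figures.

F ≈ 12.3 kN

γ = 1.26 × 9.81 = 12.3606 kN/m³.
The centroid is at the centre, 0.27 m below the top of the plate, so the centroid depth is h_c = 4.09 + 0.27 = 4.36 m.
A = π(0.27)² = 0.229022 m².
Resultant F = γ·h_c·A = 12.3606 × 4.36 × 0.229022 = 12.3425 kN.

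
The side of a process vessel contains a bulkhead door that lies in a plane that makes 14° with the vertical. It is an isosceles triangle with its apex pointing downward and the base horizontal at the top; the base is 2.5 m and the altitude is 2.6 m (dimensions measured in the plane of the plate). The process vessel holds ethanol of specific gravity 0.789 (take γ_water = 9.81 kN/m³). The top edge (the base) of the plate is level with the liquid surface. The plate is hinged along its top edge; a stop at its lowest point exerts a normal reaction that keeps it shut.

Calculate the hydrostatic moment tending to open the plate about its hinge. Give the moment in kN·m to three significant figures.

γ = 0.789 × 9.81 = 7.74009 kN/m³.
The plate makes 14° with the vertical, i.e. θ = 90° − 14° = 76° to the horizontal. Measuring y along the incline from the free-surface line, vertical depth h = y·sinθ with sinθ = 0.970296.
With the apex down, the centroid sits h/3 = 2.6/3 = 0.866667 m below the base (the top edge), so y_c = 0.866667 m and h_c = 0.866667 × 0.970296 = 0.840924 m.
A = ½ × 2.5 × 2.6 = 3.25 m².
Resultant F = γ·h_c·A = 7.74009 × 0.840924 × 3.25 = 21.1537 kN.
I_c = b·h³/36 = 2.5 × 2.6³/36 = 1.22056 m⁴.
Centre of pressure: y_p = y_c + I_c/(y_c·A) = 0.866667 + 1.22056/(0.866667 × 3.25) = 0.866667 + 0.433335 = 1.3 m along the plane.
The resultant acts 0.866667 + 0.433335 = 1.3 m (along the plate) below the hinge at the top edge, so the moment about the hinge is M = F × 1.3 = 21.1537 × 1.3 = 27.4998 kN·m.

M ≈ 27.5 kN·m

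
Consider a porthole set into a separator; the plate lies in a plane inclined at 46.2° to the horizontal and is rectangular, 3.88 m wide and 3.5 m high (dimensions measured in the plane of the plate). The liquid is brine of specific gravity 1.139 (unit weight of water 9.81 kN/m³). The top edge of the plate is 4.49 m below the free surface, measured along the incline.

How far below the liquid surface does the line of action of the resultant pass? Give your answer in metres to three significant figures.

h_p = 4.62 m

γ = 1.139 × 9.81 = 11.17359 kN/m³.
Let θ = 46.2° be the plate's angle to the horizontal; measure y along the incline from where the plane meets the free surface. Vertical depth h = y·sinθ with sinθ = 0.721760.
The centroid lies 3.5/2 = 1.75 m below the top edge, so y_c = 4.49 + 1.75 = 6.24 m and h_c = 6.24 × 0.721760 = 4.50378 m.
A = 3.88 × 3.5 = 13.58 m².
Resultant F = γ·h_c·A = 11.17359 × 4.50378 × 13.58 = 683.392 kN.
I_c = b·h³/12 = 3.88 × 3.5³/12 = 13.8629 m⁴.
Centre of pressure: y_p = y_c + I_c/(y_c·A) = 6.24 + 13.8629/(6.24 × 13.58) = 6.24 + 0.163595 = 6.4036 m along the plane.
Vertically, h_p = y_p·sinθ = 6.4036 × 0.721760 = 4.62186 m.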